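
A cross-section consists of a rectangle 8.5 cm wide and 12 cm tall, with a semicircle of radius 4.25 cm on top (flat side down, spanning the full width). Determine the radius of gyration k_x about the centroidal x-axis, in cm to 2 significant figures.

k_x ≈ 4.5 cm

Split into non-overlapping primitives; take the origin at the lower-left of the bounding box.
Rectangular body: 8.5 × 12, A = 102 cm², y = 6 cm, Ī = 1 224 cm⁴.
Semicircular cap: semicircle r = 4.25, A = 28.37 cm², y = 13.8 cm, Ī = 35.81 cm⁴.
Centroid: ȳ = ΣA·y / ΣA = 7.698 cm.
Transfer each piece to the centroidal x-axis using Ī + A·d² with d = y − 7.698:
  rectangular body: d = -1.698 cm → contributes +1 518 cm⁴
  semicircular cap: d = 6.105 cm → contributes +1 093 cm⁴
Total I = 2 612 cm⁴.
Radius of gyration: k = √(I/A) = √(2 612 / 130.4) = 4.476 cm.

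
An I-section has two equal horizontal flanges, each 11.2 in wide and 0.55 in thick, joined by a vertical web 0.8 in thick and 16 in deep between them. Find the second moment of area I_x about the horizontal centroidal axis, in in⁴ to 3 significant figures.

Decompose the section into non-overlapping parts with the origin at the bottom-left of its bounding rectangle.
Bottom flange: 11.2 × 0.55, A = 6.16 in², y = 0.275 in, Ī = 0.15528 in⁴.
Web: 0.8 × 16, A = 12.8 in², y = 8.55 in, Ī = 273.07 in⁴.
Top flange: 11.2 × 0.55, A = 6.16 in², y = 16.825 in, Ī = 0.15528 in⁴.
By symmetry the centroid is at mid-height, ȳ = 8.55 in.
Transfer each piece to the horizontal centroidal axis using Ī + A·d² with d = y − 8.55:
  bottom flange: d = -8.275 in → contributes +421.97 in⁴
  web: d = 0 in → contributes +273.07 in⁴
  top flange: d = 8.275 in → contributes +421.97 in⁴
Total I = 1 117 in⁴.

I_x ≈ 1120 in⁴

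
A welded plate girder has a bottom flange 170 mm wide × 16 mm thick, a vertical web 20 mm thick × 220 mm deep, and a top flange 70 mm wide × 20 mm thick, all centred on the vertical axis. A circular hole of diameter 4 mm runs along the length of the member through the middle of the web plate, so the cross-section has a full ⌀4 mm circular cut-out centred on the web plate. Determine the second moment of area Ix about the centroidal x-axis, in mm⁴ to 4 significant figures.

Ix ≈ 7.313 × 10⁷ mm⁴

Break the section into simple shapes (no overlaps), measuring from the bottom-left corner of the bounding box.
Bottom plate: 170 × 16, A = 2 720 mm², y = 8 mm, Ī = 58026.7 mm⁴.
Web plate: 20 × 220, A = 4 400 mm², y = 126 mm, Ī = 17 746 667 mm⁴.
Top plate: 70 × 20, A = 1 400 mm², y = 246 mm, Ī = 46666.7 mm⁴.
Hole (subtracted): ⌀4, A = 12.5664 mm², y = 126 mm, Ī = 12.5664 mm⁴.
Centroid: ȳ = ΣA·y / ΣA = 108.02 mm.
Transfer each piece to the centroidal x-axis using Ī + A·d² with d = y − 108.02:
  bottom plate: d = -100.02 mm → contributes +27 269 142 mm⁴
  web plate: d = 17.9796 mm → contributes +19 169 032 mm⁴
  top plate: d = 137.98 mm → contributes +26 700 373 mm⁴
  hole: d = 17.9796 mm → contributes −4074.83 mm⁴
Total I = 73 134 472 mm⁴.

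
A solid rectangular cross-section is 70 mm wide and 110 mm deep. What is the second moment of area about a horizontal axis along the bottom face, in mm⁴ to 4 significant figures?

I_base ≈ 3.106 × 10⁷ mm⁴

The section: 70 × 110, A = 7 700 mm², y = 55 mm, Ī = 7 764 167 mm⁴.
Transfer it to a horizontal axis along the bottom face using Ī + A·d² with d = y − 0:
  the section: d = 55 mm → contributes +31 056 667 mm⁴
Total I = 31 056 667 mm⁴.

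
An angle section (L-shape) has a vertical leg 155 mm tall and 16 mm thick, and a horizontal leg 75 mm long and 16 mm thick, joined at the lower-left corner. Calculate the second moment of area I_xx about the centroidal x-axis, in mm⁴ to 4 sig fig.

Break the section into simple shapes (no overlaps), measuring from the bottom-left corner of the bounding box.
Vertical leg: 16 × 155, A = 2 480 mm², y = 77.5 mm, Ī = 4 965 167 mm⁴.
Horizontal leg (remainder): 59 × 16, A = 944 mm², y = 8 mm, Ī = 20138.7 mm⁴.
Centroid: ȳ = ΣA·y / ΣA = 58.3388 mm.
Transfer each piece to the centroidal x-axis using Ī + A·d² with d = y − 58.3388:
  vertical leg: d = 19.1612 mm → contributes +5 875 704 mm⁴
  horizontal leg (remainder): d = -50.3388 mm → contributes +2 412 228 mm⁴
Total I = 8 287 932 mm⁴.

I_xx ≈ 8.288 × 10⁶ mm⁴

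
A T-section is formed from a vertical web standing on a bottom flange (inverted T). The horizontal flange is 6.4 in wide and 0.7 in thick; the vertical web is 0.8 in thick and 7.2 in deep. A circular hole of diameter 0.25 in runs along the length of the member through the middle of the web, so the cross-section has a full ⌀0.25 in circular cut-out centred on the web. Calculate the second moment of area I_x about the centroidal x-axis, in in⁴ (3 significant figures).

Break the section into simple shapes (no overlaps), measuring from the bottom-left corner of the bounding box.
Flange: 6.4 × 0.7, A = 4.48 in², y = 0.35 in, Ī = 0.18293 in⁴.
Web: 0.8 × 7.2, A = 5.76 in², y = 4.3 in, Ī = 24.883 in⁴.
Hole (subtracted): ⌀0.25, A = 0.049087 in², y = 4.3 in, Ī = 0.00019175 in⁴.
Centroid: ȳ = ΣA·y / ΣA = 2.5636 in.
Transfer each piece to the centroidal x-axis using Ī + A·d² with d = y − 2.5636:
  flange: d = -2.2136 in → contributes +22.134 in⁴
  web: d = 1.7364 in → contributes +42.251 in⁴
  hole: d = 1.7364 in → contributes −0.1482 in⁴
Total I = 64.237 in⁴.

I_x ≈ 64.2 in⁴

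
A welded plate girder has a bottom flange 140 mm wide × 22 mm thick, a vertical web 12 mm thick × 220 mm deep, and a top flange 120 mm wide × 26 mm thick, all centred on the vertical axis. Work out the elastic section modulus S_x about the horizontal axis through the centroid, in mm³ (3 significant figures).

S_x ≈ 7.66 × 10⁵ mm³

Decompose the section into non-overlapping parts with the origin at the bottom-left of its bounding rectangle.
Bottom plate: 140 × 22, A = 3 080 mm², y = 11 mm, Ī = 124 227 mm⁴.
Web plate: 12 × 220, A = 2 640 mm², y = 132 mm, Ī = 10 648 000 mm⁴.
Top plate: 120 × 26, A = 3 120 mm², y = 255 mm, Ī = 175 760 mm⁴.
Centroid: ȳ = ΣA·y / ΣA = 133.25 mm.
Transfer each piece to the horizontal axis through the centroid using Ī + A·d² with d = y − 133.25:
  bottom plate: d = -122.25 mm → contributes +46 157 575 mm⁴
  web plate: d = -1.2534 mm → contributes +10 652 147 mm⁴
  top plate: d = 121.75 mm → contributes +46 421 137 mm⁴
Total I = 103 230 859 mm⁴.
Extreme fibre distance c = 134.75 mm; S = I/c = 766 111 mm³.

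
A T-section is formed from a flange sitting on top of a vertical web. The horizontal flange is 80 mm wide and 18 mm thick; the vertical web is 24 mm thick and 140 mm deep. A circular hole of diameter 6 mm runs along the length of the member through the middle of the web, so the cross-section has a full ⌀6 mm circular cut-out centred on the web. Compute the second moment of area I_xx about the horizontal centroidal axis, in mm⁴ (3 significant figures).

Break the section into simple shapes (no overlaps), measuring from the bottom-left corner of the bounding box.
Flange: 80 × 18, A = 1 440 mm², y = 149 mm, Ī = 38 880 mm⁴.
Web: 24 × 140, A = 3 360 mm², y = 70 mm, Ī = 5 488 000 mm⁴.
Hole (subtracted): ⌀6, A = 28.274 mm², y = 70 mm, Ī = 63.617 mm⁴.
Centroid: ȳ = ΣA·y / ΣA = 93.84 mm.
Transfer each piece to the horizontal centroidal axis using Ī + A·d² with d = y − 93.84:
  flange: d = 55.16 mm → contributes +4 420 192 mm⁴
  web: d = -23.84 mm → contributes +7 397 710 mm⁴
  hole: d = -23.84 mm → contributes −16 134 mm⁴
Total I = 11 801 769 mm⁴.

I_xx ≈ 1.18 × 10⁷ mm⁴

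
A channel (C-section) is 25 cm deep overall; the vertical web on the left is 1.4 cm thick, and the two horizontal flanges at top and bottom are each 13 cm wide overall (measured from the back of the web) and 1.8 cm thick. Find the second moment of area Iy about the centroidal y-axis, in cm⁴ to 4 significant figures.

Iy ≈ 1278 cm⁴

Split into non-overlapping primitives; take the origin at the lower-left of the bounding box.
Web: 1.4 × 25, A = 35 cm², x = 0.7 cm, Ī = 5.71667 cm⁴.
Top flange (beyond web): 11.6 × 1.8, A = 20.88 cm², x = 7.2 cm, Ī = 234.134 cm⁴.
Bottom flange (beyond web): 11.6 × 1.8, A = 20.88 cm², x = 7.2 cm, Ī = 234.134 cm⁴.
Centroid: x̄ = ΣA·x / ΣA = 4.23622 cm.
Transfer each piece to the centroidal y-axis using Ī + A·d² with d = x − 4.23622:
  web: d = -3.53622 cm → contributes +443.386 cm⁴
  top flange (beyond web): d = 2.96378 cm → contributes +417.545 cm⁴
  bottom flange (beyond web): d = 2.96378 cm → contributes +417.545 cm⁴
Total I = 1278.47 cm⁴.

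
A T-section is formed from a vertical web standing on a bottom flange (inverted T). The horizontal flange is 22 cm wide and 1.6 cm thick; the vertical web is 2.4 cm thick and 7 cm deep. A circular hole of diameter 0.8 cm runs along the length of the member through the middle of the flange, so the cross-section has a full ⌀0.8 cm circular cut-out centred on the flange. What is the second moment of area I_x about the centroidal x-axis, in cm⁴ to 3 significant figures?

Decompose the section into non-overlapping parts with the origin at the bottom-left of its bounding rectangle.
Flange: 22 × 1.6, A = 35.2 cm², y = 0.8 cm, Ī = 7.5093 cm⁴.
Web: 2.4 × 7, A = 16.8 cm², y = 5.1 cm, Ī = 68.6 cm⁴.
Hole (subtracted): ⌀0.8, A = 0.50265 cm², y = 0.8 cm, Ī = 0.020106 cm⁴.
Centroid: ȳ = ΣA·y / ΣA = 2.2028 cm.
Transfer each piece to the centroidal x-axis using Ī + A·d² with d = y − 2.2028:
  flange: d = -1.4028 cm → contributes +76.777 cm⁴
  web: d = 2.8972 cm → contributes +209.62 cm⁴
  hole: d = -1.4028 cm → contributes −1.0092 cm⁴
Total I = 285.38 cm⁴.

I_x ≈ 285 cm⁴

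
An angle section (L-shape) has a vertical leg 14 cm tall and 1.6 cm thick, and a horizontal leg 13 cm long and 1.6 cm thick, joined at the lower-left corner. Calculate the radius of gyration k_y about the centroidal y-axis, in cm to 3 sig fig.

Treat the section as a set of non-overlapping primitives; coordinates are from the bounding-box lower-left.
Vertical leg: 1.6 × 14, A = 22.4 cm², x = 0.8 cm, Ī = 4.7787 cm⁴.
Horizontal leg (remainder): 11.4 × 1.6, A = 18.24 cm², x = 7.3 cm, Ī = 197.54 cm⁴.
Centroid: x̄ = ΣA·x / ΣA = 3.7173 cm.
Transfer each piece to the centroidal y-axis using Ī + A·d² with d = x − 3.7173:
  vertical leg: d = -2.9173 cm → contributes +195.42 cm⁴
  horizontal leg (remainder): d = 3.5827 cm → contributes +431.66 cm⁴
Total I = 627.08 cm⁴.
Radius of gyration: k = √(I/A) = √(627.08 / 40.64) = 3.9281 cm.

k_y ≈ 3.93 cm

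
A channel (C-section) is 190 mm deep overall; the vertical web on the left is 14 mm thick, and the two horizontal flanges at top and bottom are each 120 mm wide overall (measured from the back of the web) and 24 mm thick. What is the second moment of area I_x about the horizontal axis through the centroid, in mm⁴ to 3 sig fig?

Decompose the section into non-overlapping parts with the origin at the bottom-left of its bounding rectangle.
Web: 14 × 190, A = 2 660 mm², y = 95 mm, Ī = 8 002 167 mm⁴.
Top flange (beyond web): 106 × 24, A = 2 544 mm², y = 178 mm, Ī = 122 112 mm⁴.
Bottom flange (beyond web): 106 × 24, A = 2 544 mm², y = 12 mm, Ī = 122 112 mm⁴.
By symmetry the centroid is at mid-height, ȳ = 95 mm.
Transfer each piece to the horizontal axis through the centroid using Ī + A·d² with d = y − 95:
  web: d = 0 mm → contributes +8 002 167 mm⁴
  top flange (beyond web): d = 83 mm → contributes +17 647 728 mm⁴
  bottom flange (beyond web): d = -83 mm → contributes +17 647 728 mm⁴
Total I = 43 297 623 mm⁴.

I_x ≈ 4.33 × 10⁷ mm⁴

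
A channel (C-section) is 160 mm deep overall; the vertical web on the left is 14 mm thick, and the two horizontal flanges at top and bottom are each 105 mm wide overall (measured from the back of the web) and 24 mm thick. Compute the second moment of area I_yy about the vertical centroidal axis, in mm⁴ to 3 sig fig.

I_yy ≈ 7.13 × 10⁶ mm⁴

Treat the section as a set of non-overlapping primitives; coordinates are from the bounding-box lower-left.
Web: 14 × 160, A = 2 240 mm², x = 7 mm, Ī = 36 587 mm⁴.
Top flange (beyond web): 91 × 24, A = 2 184 mm², x = 59.5 mm, Ī = 1 507 142 mm⁴.
Bottom flange (beyond web): 91 × 24, A = 2 184 mm², x = 59.5 mm, Ī = 1 507 142 mm⁴.
Centroid: x̄ = ΣA·x / ΣA = 41.703 mm.
Transfer each piece to the vertical centroidal axis using Ī + A·d² with d = x − 41.703:
  web: d = -34.703 mm → contributes +2 734 275 mm⁴
  top flange (beyond web): d = 17.797 mm → contributes +2 198 857 mm⁴
  bottom flange (beyond web): d = 17.797 mm → contributes +2 198 857 mm⁴
Total I = 7 131 989 mm⁴.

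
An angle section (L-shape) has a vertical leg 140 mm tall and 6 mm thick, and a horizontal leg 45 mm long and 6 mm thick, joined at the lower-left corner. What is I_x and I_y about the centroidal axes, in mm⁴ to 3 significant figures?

I_x ≈ 2.19 × 10⁶ mm⁴, I_y ≈ 1.25 × 10⁵ mm⁴

Break the section into simple shapes (no overlaps), measuring from the bottom-left corner of the bounding box.
Vertical leg: 6 × 140, A = 840 mm², y = 70 mm, Ī = 1 372 000 mm⁴.
Horizontal leg (remainder): 39 × 6, A = 234 mm², y = 3 mm, Ī = 702 mm⁴.
Centroid: ȳ = ΣA·y / ΣA = 55.402 mm.
Transfer each piece to the centroidal x-axis using Ī + A·d² with d = y − 55.402:
  vertical leg: d = 14.598 mm → contributes +1 551 000 mm⁴
  horizontal leg (remainder): d = -52.402 mm → contributes +643 265 mm⁴
Total I = 2 194 264 mm⁴.
For the y-axis: x̄ = 7.9022 mm.
Repeating about the centroidal y-axis gives I_y = 124 832 mm⁴.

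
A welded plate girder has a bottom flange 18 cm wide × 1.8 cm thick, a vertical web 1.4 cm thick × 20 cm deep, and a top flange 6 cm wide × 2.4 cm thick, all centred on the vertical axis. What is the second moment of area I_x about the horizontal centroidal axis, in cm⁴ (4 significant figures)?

I_x ≈ 6113 cm⁴

Treat the section as a set of non-overlapping primitives; coordinates are from the bounding-box lower-left.
Bottom plate: 18 × 1.8, A = 32.4 cm², y = 0.9 cm, Ī = 8.748 cm⁴.
Web plate: 1.4 × 20, A = 28 cm², y = 11.8 cm, Ī = 933.333 cm⁴.
Top plate: 6 × 2.4, A = 14.4 cm², y = 23 cm, Ī = 6.912 cm⁴.
Centroid: ȳ = ΣA·y / ΣA = 9.23476 cm.
Transfer each piece to the horizontal centroidal axis using Ī + A·d² with d = y − 9.23476:
  bottom plate: d = -8.33476 cm → contributes +2259.52 cm⁴
  web plate: d = 2.56524 cm → contributes +1117.59 cm⁴
  top plate: d = 13.7652 cm → contributes +2735.45 cm⁴
Total I = 6112.55 cm⁴.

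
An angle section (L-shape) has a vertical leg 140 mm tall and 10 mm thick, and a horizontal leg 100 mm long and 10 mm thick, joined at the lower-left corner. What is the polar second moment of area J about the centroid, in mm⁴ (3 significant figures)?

J ≈ 6.60 × 10⁶ mm⁴

Decompose the section into non-overlapping parts with the origin at the bottom-left of its bounding rectangle.
Vertical leg: 10 × 140, A = 1 400 mm², y = 70 mm, Ī = 2 286 667 mm⁴.
Horizontal leg (remainder): 90 × 10, A = 900 mm², y = 5 mm, Ī = 7 500 mm⁴.
Centroid: ȳ = ΣA·y / ΣA = 44.565 mm.
Transfer each piece to the centroidal x-axis using Ī + A·d² with d = y − 44.565:
  vertical leg: d = 25.435 mm → contributes +3 192 366 mm⁴
  horizontal leg (remainder): d = -39.565 mm → contributes +1 416 366 mm⁴
Total I = 4 608 732 mm⁴.
For the y-axis: x̄ = 24.565 mm.
Repeating about the centroidal y-axis gives I_y = 1 988 732 mm⁴.
Polar second moment: J = I_x + I_y = 6 597 464 mm⁴.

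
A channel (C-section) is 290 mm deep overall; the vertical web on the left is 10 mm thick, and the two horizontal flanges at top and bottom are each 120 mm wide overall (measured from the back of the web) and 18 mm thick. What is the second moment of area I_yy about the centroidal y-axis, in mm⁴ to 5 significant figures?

I_yy ≈ 1.0044 × 10⁷ mm⁴

Break the section into simple shapes (no overlaps), measuring from the bottom-left corner of the bounding box.
Web: 10 × 290, A = 2 900 mm², x = 5 mm, Ī = 24166.67 mm⁴.
Top flange (beyond web): 110 × 18, A = 1 980 mm², x = 65 mm, Ī = 1 996 500 mm⁴.
Bottom flange (beyond web): 110 × 18, A = 1 980 mm², x = 65 mm, Ī = 1 996 500 mm⁴.
Centroid: x̄ = ΣA·x / ΣA = 39.63557 mm.
Transfer each piece to the centroidal y-axis using Ī + A·d² with d = x − 39.63557:
  web: d = -34.63557 mm → contributes +3 503 072 mm⁴
  top flange (beyond web): d = 25.36443 mm → contributes +3 270 342 mm⁴
  bottom flange (beyond web): d = 25.36443 mm → contributes +3 270 342 mm⁴
Total I = 10 043 756 mm⁴.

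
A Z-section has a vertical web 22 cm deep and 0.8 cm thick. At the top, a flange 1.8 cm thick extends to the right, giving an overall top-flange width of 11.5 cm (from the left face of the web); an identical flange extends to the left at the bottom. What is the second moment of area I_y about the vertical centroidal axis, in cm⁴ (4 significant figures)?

I_y ≈ 1642 cm⁴

Treat the section as a set of non-overlapping primitives; coordinates are from the bounding-box lower-left.
Web: 0.8 × 22, A = 17.6 cm², x = 11.1 cm, Ī = 0.938667 cm⁴.
Top flange (beyond web): 10.7 × 1.8, A = 19.26 cm², x = 16.85 cm, Ī = 183.756 cm⁴.
Bottom flange (beyond web): 10.7 × 1.8, A = 19.26 cm², x = 5.35 cm, Ī = 183.756 cm⁴.
Centroid: x̄ = ΣA·x / ΣA = 11.1 cm.
Transfer each piece to the vertical centroidal axis using Ī + A·d² with d = x − 11.1:
  web: d = 0 cm → contributes +0.938667 cm⁴
  top flange (beyond web): d = 5.75 cm → contributes +820.54 cm⁴
  bottom flange (beyond web): d = -5.75 cm → contributes +820.54 cm⁴
Total I = 1642.02 cm⁴.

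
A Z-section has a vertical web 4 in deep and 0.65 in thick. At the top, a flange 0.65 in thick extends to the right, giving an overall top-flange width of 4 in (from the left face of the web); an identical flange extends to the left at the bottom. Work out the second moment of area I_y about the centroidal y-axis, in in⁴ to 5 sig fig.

I_y ≈ 21.584 in⁴

Decompose the section into non-overlapping parts with the origin at the bottom-left of its bounding rectangle.
Web: 0.65 × 4, A = 2.6 in², x = 3.675 in, Ī = 0.09154167 in⁴.
Top flange (beyond web): 3.35 × 0.65, A = 2.1775 in², x = 5.675 in, Ī = 2.036416 in⁴.
Bottom flange (beyond web): 3.35 × 0.65, A = 2.1775 in², x = 1.675 in, Ī = 2.036416 in⁴.
Centroid: x̄ = ΣA·x / ΣA = 3.675 in.
Transfer each piece to the centroidal y-axis using Ī + A·d² with d = x − 3.675:
  web: d = 0 in → contributes +0.09154167 in⁴
  top flange (beyond web): d = 2 in → contributes +10.74642 in⁴
  bottom flange (beyond web): d = -2 in → contributes +10.74642 in⁴
Total I = 21.58437 in⁴.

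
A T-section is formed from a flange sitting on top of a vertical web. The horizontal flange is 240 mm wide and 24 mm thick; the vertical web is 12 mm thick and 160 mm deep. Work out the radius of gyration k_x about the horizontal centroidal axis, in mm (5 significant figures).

k_x ≈ 46.436 mm

Break the section into simple shapes (no overlaps), measuring from the bottom-left corner of the bounding box.
Flange: 240 × 24, A = 5 760 mm², y = 172 mm, Ī = 276 480 mm⁴.
Web: 12 × 160, A = 1 920 mm², y = 80 mm, Ī = 4 096 000 mm⁴.
Centroid: ȳ = ΣA·y / ΣA = 149 mm.
Transfer each piece to the horizontal centroidal axis using Ī + A·d² with d = y − 149:
  flange: d = 23 mm → contributes +3 323 520 mm⁴
  web: d = -69 mm → contributes +13 237 120 mm⁴
Total I = 16 560 640 mm⁴.
Radius of gyration: k = √(I/A) = √(16 560 640 / 7 680) = 46.43634 mm.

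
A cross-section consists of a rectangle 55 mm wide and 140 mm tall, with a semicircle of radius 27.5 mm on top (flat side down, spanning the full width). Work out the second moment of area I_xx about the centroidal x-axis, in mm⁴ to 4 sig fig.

Decompose the section into non-overlapping parts with the origin at the bottom-left of its bounding rectangle.
Rectangular body: 55 × 140, A = 7 700 mm², y = 70 mm, Ī = 12 576 667 mm⁴.
Semicircular cap: semicircle r = 27.5, A = 1187.91 mm², y = 151.671 mm, Ī = 62771.5 mm⁴.
Centroid: ȳ = ΣA·y / ΣA = 80.9158 mm.
Transfer each piece to the centroidal x-axis using Ī + A·d² with d = y − 80.9158:
  rectangular body: d = -10.9158 mm → contributes +13 494 156 mm⁴
  semicircular cap: d = 70.7556 mm → contributes +6 009 890 mm⁴
Total I = 19 504 046 mm⁴.

I_xx ≈ 1.950 × 10⁷ mm⁴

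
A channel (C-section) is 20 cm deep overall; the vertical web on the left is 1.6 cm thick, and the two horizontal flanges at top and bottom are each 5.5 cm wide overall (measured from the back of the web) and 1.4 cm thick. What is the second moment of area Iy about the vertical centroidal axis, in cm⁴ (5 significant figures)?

Treat the section as a set of non-overlapping primitives; coordinates are from the bounding-box lower-left.
Web: 1.6 × 20, A = 32 cm², x = 0.8 cm, Ī = 6.826667 cm⁴.
Top flange (beyond web): 3.9 × 1.4, A = 5.46 cm², x = 3.55 cm, Ī = 6.92055 cm⁴.
Bottom flange (beyond web): 3.9 × 1.4, A = 5.46 cm², x = 3.55 cm, Ī = 6.92055 cm⁴.
Centroid: x̄ = ΣA·x / ΣA = 1.499674 cm.
Transfer each piece to the vertical centroidal axis using Ī + A·d² with d = x − 1.499674:
  web: d = -0.6996738 cm → contributes +22.49206 cm⁴
  top flange (beyond web): d = 2.050326 cm → contributes +29.8735 cm⁴
  bottom flange (beyond web): d = 2.050326 cm → contributes +29.8735 cm⁴
Total I = 82.23906 cm⁴.

Iy ≈ 82.239 cm⁴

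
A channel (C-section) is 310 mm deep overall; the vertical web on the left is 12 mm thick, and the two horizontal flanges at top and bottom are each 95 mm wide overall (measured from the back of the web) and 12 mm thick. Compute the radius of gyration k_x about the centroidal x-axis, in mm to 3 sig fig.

Treat the section as a set of non-overlapping primitives; coordinates are from the bounding-box lower-left.
Web: 12 × 310, A = 3 720 mm², y = 155 mm, Ī = 29 791 000 mm⁴.
Top flange (beyond web): 83 × 12, A = 996 mm², y = 304 mm, Ī = 11 952 mm⁴.
Bottom flange (beyond web): 83 × 12, A = 996 mm², y = 6 mm, Ī = 11 952 mm⁴.
By symmetry the centroid is at mid-height, ȳ = 155 mm.
Transfer each piece to the centroidal x-axis using Ī + A·d² with d = y − 155:
  web: d = 0 mm → contributes +29 791 000 mm⁴
  top flange (beyond web): d = 149 mm → contributes +22 124 148 mm⁴
  bottom flange (beyond web): d = -149 mm → contributes +22 124 148 mm⁴
Total I = 74 039 296 mm⁴.
Radius of gyration: k = √(I/A) = √(74 039 296 / 5 712) = 113.85 mm.

k_x ≈ 114 mm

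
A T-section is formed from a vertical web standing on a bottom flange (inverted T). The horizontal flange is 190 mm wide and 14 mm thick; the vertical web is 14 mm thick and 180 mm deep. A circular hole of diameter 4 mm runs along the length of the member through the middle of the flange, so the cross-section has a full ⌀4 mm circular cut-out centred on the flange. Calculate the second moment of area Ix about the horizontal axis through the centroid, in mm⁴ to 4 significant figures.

Decompose the section into non-overlapping parts with the origin at the bottom-left of its bounding rectangle.
Flange: 190 × 14, A = 2 660 mm², y = 7 mm, Ī = 43446.7 mm⁴.
Web: 14 × 180, A = 2 520 mm², y = 104 mm, Ī = 6 804 000 mm⁴.
Hole (subtracted): ⌀4, A = 12.5664 mm², y = 7 mm, Ī = 12.5664 mm⁴.
Centroid: ȳ = ΣA·y / ΣA = 54.3039 mm.
Transfer each piece to the horizontal axis through the centroid using Ī + A·d² with d = y − 54.3039:
  flange: d = -47.3039 mm → contributes +5 995 631 mm⁴
  web: d = 49.6961 mm → contributes +13 027 638 mm⁴
  hole: d = -47.3039 mm → contributes −28131.9 mm⁴
Total I = 18 995 138 mm⁴.

Ix ≈ 1.900 × 10⁷ mm⁴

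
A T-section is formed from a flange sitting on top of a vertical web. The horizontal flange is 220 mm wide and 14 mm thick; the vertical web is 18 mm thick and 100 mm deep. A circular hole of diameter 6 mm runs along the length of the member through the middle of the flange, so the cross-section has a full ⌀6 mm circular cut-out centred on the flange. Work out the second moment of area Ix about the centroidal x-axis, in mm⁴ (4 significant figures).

Ix ≈ 5.229 × 10⁶ mm⁴

Split into non-overlapping primitives; take the origin at the lower-left of the bounding box.
Flange: 220 × 14, A = 3 080 mm², y = 107 mm, Ī = 50306.7 mm⁴.
Web: 18 × 100, A = 1 800 mm², y = 50 mm, Ī = 1 500 000 mm⁴.
Hole (subtracted): ⌀6, A = 28.2743 mm², y = 107 mm, Ī = 63.6173 mm⁴.
Centroid: ȳ = ΣA·y / ΣA = 85.8529 mm.
Transfer each piece to the centroidal x-axis using Ī + A·d² with d = y − 85.8529:
  flange: d = 21.1471 mm → contributes +1 427 684 mm⁴
  web: d = -35.8529 mm → contributes +3 813 773 mm⁴
  hole: d = 21.1471 mm → contributes −12707.9 mm⁴
Total I = 5 228 749 mm⁴.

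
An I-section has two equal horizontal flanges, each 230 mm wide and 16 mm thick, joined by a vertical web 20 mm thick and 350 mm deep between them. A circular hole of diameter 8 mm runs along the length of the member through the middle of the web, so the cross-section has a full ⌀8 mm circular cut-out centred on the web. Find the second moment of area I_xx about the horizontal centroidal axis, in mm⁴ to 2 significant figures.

I_xx ≈ 3.2 × 10⁸ mm⁴

Decompose the section into non-overlapping parts with the origin at the bottom-left of its bounding rectangle.
Bottom flange: 230 × 16, A = 3 680 mm², y = 8 mm, Ī = 78 507 mm⁴.
Web: 20 × 350, A = 7 000 mm², y = 191 mm, Ī = 71 458 333 mm⁴.
Top flange: 230 × 16, A = 3 680 mm², y = 374 mm, Ī = 78 507 mm⁴.
Hole (subtracted): ⌀8, A = 50.27 mm², y = 191 mm, Ī = 201.1 mm⁴.
By symmetry the centroid is at mid-height, ȳ = 191 mm.
Transfer each piece to the horizontal centroidal axis using Ī + A·d² with d = y − 191:
  bottom flange: d = -183 mm → contributes +123 318 027 mm⁴
  web: d = 0 mm → contributes +71 458 333 mm⁴
  top flange: d = 183 mm → contributes +123 318 027 mm⁴
  hole: d = 0 mm → contributes −201.1 mm⁴
Total I = 318 094 186 mm⁴.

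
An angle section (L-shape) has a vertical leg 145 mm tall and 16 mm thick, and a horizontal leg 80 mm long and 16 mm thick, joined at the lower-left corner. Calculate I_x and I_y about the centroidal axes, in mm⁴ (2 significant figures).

I_x ≈ 7.0 × 10⁶ mm⁴, I_y ≈ 1.5 × 10⁶ mm⁴

Treat the section as a set of non-overlapping primitives; coordinates are from the bounding-box lower-left.
Vertical leg: 16 × 145, A = 2 320 mm², y = 72.5 mm, Ī = 4 064 833 mm⁴.
Horizontal leg (remainder): 64 × 16, A = 1 024 mm², y = 8 mm, Ī = 21 845 mm⁴.
Centroid: ȳ = ΣA·y / ΣA = 52.75 mm.
Transfer each piece to the centroidal x-axis using Ī + A·d² with d = y − 52.75:
  vertical leg: d = 19.75 mm → contributes +4 969 888 mm⁴
  horizontal leg (remainder): d = -44.75 mm → contributes +2 072 360 mm⁴
Total I = 7 042 248 mm⁴.
For the y-axis: x̄ = 20.25 mm.
Repeating about the centroidal y-axis gives I_y = 1 535 708 mm⁴.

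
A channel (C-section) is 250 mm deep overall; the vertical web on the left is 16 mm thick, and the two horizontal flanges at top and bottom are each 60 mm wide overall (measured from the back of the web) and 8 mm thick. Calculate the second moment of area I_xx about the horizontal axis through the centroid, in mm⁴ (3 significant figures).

I_xx ≈ 3.11 × 10⁷ mm⁴

Decompose the section into non-overlapping parts with the origin at the bottom-left of its bounding rectangle.
Web: 16 × 250, A = 4 000 mm², y = 125 mm, Ī = 20 833 333 mm⁴.
Top flange (beyond web): 44 × 8, A = 352 mm², y = 246 mm, Ī = 1877.3 mm⁴.
Bottom flange (beyond web): 44 × 8, A = 352 mm², y = 4 mm, Ī = 1877.3 mm⁴.
By symmetry the centroid is at mid-height, ȳ = 125 mm.
Transfer each piece to the horizontal axis through the centroid using Ī + A·d² with d = y − 125:
  web: d = 0 mm → contributes +20 833 333 mm⁴
  top flange (beyond web): d = 121 mm → contributes +5 155 509 mm⁴
  bottom flange (beyond web): d = -121 mm → contributes +5 155 509 mm⁴
Total I = 31 144 352 mm⁴.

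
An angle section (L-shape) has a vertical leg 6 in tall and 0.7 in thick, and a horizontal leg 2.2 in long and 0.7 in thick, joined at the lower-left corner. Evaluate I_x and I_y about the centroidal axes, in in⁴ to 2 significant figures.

Treat the section as a set of non-overlapping primitives; coordinates are from the bounding-box lower-left.
Vertical leg: 0.7 × 6, A = 4.2 in², y = 3 in, Ī = 12.6 in⁴.
Horizontal leg (remainder): 1.5 × 0.7, A = 1.05 in², y = 0.35 in, Ī = 0.04288 in⁴.
Centroid: ȳ = ΣA·y / ΣA = 2.47 in.
Transfer each piece to the centroidal x-axis using Ī + A·d² with d = y − 2.47:
  vertical leg: d = 0.53 in → contributes +13.78 in⁴
  horizontal leg (remainder): d = -2.12 in → contributes +4.762 in⁴
Total I = 18.54 in⁴.
For the y-axis: x̄ = 0.57 in.
Repeating about the centroidal y-axis gives I_y = 1.385 in⁴.

I_x ≈ 19 in⁴, I_y ≈ 1.4 in⁴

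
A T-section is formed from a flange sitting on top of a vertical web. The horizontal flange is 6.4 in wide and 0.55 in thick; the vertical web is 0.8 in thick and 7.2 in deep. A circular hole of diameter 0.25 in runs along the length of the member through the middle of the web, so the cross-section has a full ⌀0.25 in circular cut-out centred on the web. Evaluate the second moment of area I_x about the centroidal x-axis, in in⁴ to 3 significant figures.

Treat the section as a set of non-overlapping primitives; coordinates are from the bounding-box lower-left.
Flange: 6.4 × 0.55, A = 3.52 in², y = 7.475 in, Ī = 0.088733 in⁴.
Web: 0.8 × 7.2, A = 5.76 in², y = 3.6 in, Ī = 24.883 in⁴.
Hole (subtracted): ⌀0.25, A = 0.049087 in², y = 3.6 in, Ī = 0.00019175 in⁴.
Centroid: ȳ = ΣA·y / ΣA = 5.0776 in.
Transfer each piece to the centroidal x-axis using Ī + A·d² with d = y − 5.0776:
  flange: d = 2.3974 in → contributes +20.319 in⁴
  web: d = -1.4776 in → contributes +37.46 in⁴
  hole: d = -1.4776 in → contributes −0.10737 in⁴
Total I = 57.672 in⁴.

I_x ≈ 57.7 in⁴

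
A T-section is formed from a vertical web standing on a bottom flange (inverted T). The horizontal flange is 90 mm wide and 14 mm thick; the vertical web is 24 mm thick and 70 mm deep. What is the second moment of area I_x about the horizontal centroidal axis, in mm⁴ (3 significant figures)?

I_x ≈ 1.98 × 10⁶ mm⁴

Break the section into simple shapes (no overlaps), measuring from the bottom-left corner of the bounding box.
Flange: 90 × 14, A = 1 260 mm², y = 7 mm, Ī = 20 580 mm⁴.
Web: 24 × 70, A = 1 680 mm², y = 49 mm, Ī = 686 000 mm⁴.
Centroid: ȳ = ΣA·y / ΣA = 31 mm.
Transfer each piece to the horizontal centroidal axis using Ī + A·d² with d = y − 31:
  flange: d = -24 mm → contributes +746 340 mm⁴
  web: d = 18 mm → contributes +1 230 320 mm⁴
Total I = 1 976 660 mm⁴.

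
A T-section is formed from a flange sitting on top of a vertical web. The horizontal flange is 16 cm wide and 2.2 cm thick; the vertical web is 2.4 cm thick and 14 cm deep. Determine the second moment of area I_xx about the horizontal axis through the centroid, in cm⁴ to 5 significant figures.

Break the section into simple shapes (no overlaps), measuring from the bottom-left corner of the bounding box.
Flange: 16 × 2.2, A = 35.2 cm², y = 15.1 cm, Ī = 14.19733 cm⁴.
Web: 2.4 × 14, A = 33.6 cm², y = 7 cm, Ī = 548.8 cm⁴.
Centroid: ȳ = ΣA·y / ΣA = 11.14419 cm.
Transfer each piece to the horizontal axis through the centroid using Ī + A·d² with d = y − 11.14419:
  flange: d = 3.955814 cm → contributes +565.0233 cm⁴
  web: d = -4.144186 cm → contributes +1125.856 cm⁴
Total I = 1690.879 cm⁴.

I_xx ≈ 1690.9 cm⁴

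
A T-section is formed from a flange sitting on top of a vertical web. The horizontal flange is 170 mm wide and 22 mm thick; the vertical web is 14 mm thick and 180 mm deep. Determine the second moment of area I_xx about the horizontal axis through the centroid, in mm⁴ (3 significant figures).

Break the section into simple shapes (no overlaps), measuring from the bottom-left corner of the bounding box.
Flange: 170 × 22, A = 3 740 mm², y = 191 mm, Ī = 150 847 mm⁴.
Web: 14 × 180, A = 2 520 mm², y = 90 mm, Ī = 6 804 000 mm⁴.
Centroid: ȳ = ΣA·y / ΣA = 150.34 mm.
Transfer each piece to the horizontal axis through the centroid using Ī + A·d² with d = y − 150.34:
  flange: d = 40.658 mm → contributes +6 333 384 mm⁴
  web: d = -60.342 mm → contributes +15 979 671 mm⁴
Total I = 22 313 055 mm⁴.

I_xx ≈ 2.23 × 10⁷ mm⁴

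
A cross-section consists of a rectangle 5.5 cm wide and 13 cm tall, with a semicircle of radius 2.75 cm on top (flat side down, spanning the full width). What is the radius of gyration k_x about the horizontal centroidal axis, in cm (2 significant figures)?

Treat the section as a set of non-overlapping primitives; coordinates are from the bounding-box lower-left.
Rectangular body: 5.5 × 13, A = 71.5 cm², y = 6.5 cm, Ī = 1 007 cm⁴.
Semicircular cap: semicircle r = 2.75, A = 11.88 cm², y = 14.17 cm, Ī = 6.277 cm⁴.
Centroid: ȳ = ΣA·y / ΣA = 7.592 cm.
Transfer each piece to the horizontal centroidal axis using Ī + A·d² with d = y − 7.592:
  rectangular body: d = -1.092 cm → contributes +1 092 cm⁴
  semicircular cap: d = 6.575 cm → contributes +519.8 cm⁴
Total I = 1 612 cm⁴.
Radius of gyration: k = √(I/A) = √(1 612 / 83.38) = 4.397 cm.

k_x ≈ 4.4 cm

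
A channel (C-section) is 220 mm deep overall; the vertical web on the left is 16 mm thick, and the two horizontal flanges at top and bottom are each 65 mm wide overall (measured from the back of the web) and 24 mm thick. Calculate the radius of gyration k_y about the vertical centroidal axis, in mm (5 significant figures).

Decompose the section into non-overlapping parts with the origin at the bottom-left of its bounding rectangle.
Web: 16 × 220, A = 3 520 mm², x = 8 mm, Ī = 75093.33 mm⁴.
Top flange (beyond web): 49 × 24, A = 1 176 mm², x = 40.5 mm, Ī = 235 298 mm⁴.
Bottom flange (beyond web): 49 × 24, A = 1 176 mm², x = 40.5 mm, Ī = 235 298 mm⁴.
Centroid: x̄ = ΣA·x / ΣA = 21.01771 mm.
Transfer each piece to the vertical centroidal axis using Ī + A·d² with d = x − 21.01771:
  web: d = -13.01771 mm → contributes +671595.4 mm⁴
  top flange (beyond web): d = 19.48229 mm → contributes +681660.1 mm⁴
  bottom flange (beyond web): d = 19.48229 mm → contributes +681660.1 mm⁴
Total I = 2 034 915 mm⁴.
Radius of gyration: k = √(I/A) = √(2 034 915 / 5 872) = 18.61573 mm.

k_y ≈ 18.616 mm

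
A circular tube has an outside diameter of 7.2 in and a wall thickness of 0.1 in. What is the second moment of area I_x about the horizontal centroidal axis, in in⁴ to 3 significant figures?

I_x ≈ 14.1 in⁴

Treat the section as a set of non-overlapping primitives; coordinates are from the bounding-box lower-left.
Outer circle: ⌀7.2, A = 40.715 in², y = 3.6 in, Ī = 131.92 in⁴.
Bore (subtracted): ⌀7, A = 38.485 in², y = 3.6 in, Ī = 117.86 in⁴.
By symmetry the centroid is at mid-height, ȳ = 3.6 in.
All pieces are centred on the horizontal centroidal axis, so I = ΣĪ (holes subtracted) = 14.058 in⁴.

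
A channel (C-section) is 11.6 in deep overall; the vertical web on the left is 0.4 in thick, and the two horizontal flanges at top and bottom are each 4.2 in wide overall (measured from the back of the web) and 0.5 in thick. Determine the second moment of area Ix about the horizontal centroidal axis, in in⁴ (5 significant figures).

Ix ≈ 169.16 in⁴

Break the section into simple shapes (no overlaps), measuring from the bottom-left corner of the bounding box.
Web: 0.4 × 11.6, A = 4.64 in², y = 5.8 in, Ī = 52.02987 in⁴.
Top flange (beyond web): 3.8 × 0.5, A = 1.9 in², y = 11.35 in, Ī = 0.03958333 in⁴.
Bottom flange (beyond web): 3.8 × 0.5, A = 1.9 in², y = 0.25 in, Ī = 0.03958333 in⁴.
By symmetry the centroid is at mid-height, ȳ = 5.8 in.
Transfer each piece to the horizontal centroidal axis using Ī + A·d² with d = y − 5.8:
  web: d = 0 in → contributes +52.02987 in⁴
  top flange (beyond web): d = 5.55 in → contributes +58.56433 in⁴
  bottom flange (beyond web): d = -5.55 in → contributes +58.56433 in⁴
Total I = 169.1585 in⁴.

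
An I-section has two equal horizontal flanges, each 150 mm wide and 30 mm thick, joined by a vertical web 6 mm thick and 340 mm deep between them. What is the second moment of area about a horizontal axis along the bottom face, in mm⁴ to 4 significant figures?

Split into non-overlapping primitives; take the origin at the lower-left of the bounding box.
Bottom flange: 150 × 30, A = 4 500 mm², y = 15 mm, Ī = 337 500 mm⁴.
Web: 6 × 340, A = 2 040 mm², y = 200 mm, Ī = 19 652 000 mm⁴.
Top flange: 150 × 30, A = 4 500 mm², y = 385 mm, Ī = 337 500 mm⁴.
Transfer each piece to the base of the section using Ī + A·d² with d = y − 0:
  bottom flange: d = 15 mm → contributes +1 350 000 mm⁴
  web: d = 200 mm → contributes +101 252 000 mm⁴
  top flange: d = 385 mm → contributes +667 350 000 mm⁴
Total I = 769 952 000 mm⁴.

I_base ≈ 7.700 × 10⁸ mm⁴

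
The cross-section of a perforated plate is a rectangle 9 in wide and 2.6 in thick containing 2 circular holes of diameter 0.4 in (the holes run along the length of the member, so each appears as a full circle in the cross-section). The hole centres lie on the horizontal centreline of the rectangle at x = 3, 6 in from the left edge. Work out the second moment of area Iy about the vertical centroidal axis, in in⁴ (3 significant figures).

Iy ≈ 157 in⁴

Decompose the section into non-overlapping parts with the origin at the bottom-left of its bounding rectangle.
Plate: 9 × 2.6, A = 23.4 in², x = 4.5 in, Ī = 157.95 in⁴.
Hole 1 (subtracted): ⌀0.4, A = 0.12566 in², x = 3 in, Ī = 0.0012566 in⁴.
Hole 2 (subtracted): ⌀0.4, A = 0.12566 in², x = 6 in, Ī = 0.0012566 in⁴.
By symmetry the centroid is at mid-width, x̄ = 4.5 in.
Transfer each piece to the vertical centroidal axis using Ī + A·d² with d = x − 4.5:
  plate: d = 0 in → contributes +157.95 in⁴
  hole 1: d = -1.5 in → contributes −0.284 in⁴
  hole 2: d = 1.5 in → contributes −0.284 in⁴
Total I = 157.38 in⁴.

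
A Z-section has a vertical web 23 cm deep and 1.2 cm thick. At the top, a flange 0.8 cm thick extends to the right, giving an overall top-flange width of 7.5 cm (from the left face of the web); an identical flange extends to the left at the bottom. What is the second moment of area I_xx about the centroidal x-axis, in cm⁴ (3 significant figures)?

I_xx ≈ 2460 cm⁴

Split into non-overlapping primitives; take the origin at the lower-left of the bounding box.
Web: 1.2 × 23, A = 27.6 cm², y = 11.5 cm, Ī = 1216.7 cm⁴.
Top flange (beyond web): 6.3 × 0.8, A = 5.04 cm², y = 22.6 cm, Ī = 0.2688 cm⁴.
Bottom flange (beyond web): 6.3 × 0.8, A = 5.04 cm², y = 0.4 cm, Ī = 0.2688 cm⁴.
Centroid: ȳ = ΣA·y / ΣA = 11.5 cm.
Transfer each piece to the centroidal x-axis using Ī + A·d² with d = y − 11.5:
  web: d = 0 cm → contributes +1216.7 cm⁴
  top flange (beyond web): d = 11.1 cm → contributes +621.25 cm⁴
  bottom flange (beyond web): d = -11.1 cm → contributes +621.25 cm⁴
Total I = 2459.2 cm⁴.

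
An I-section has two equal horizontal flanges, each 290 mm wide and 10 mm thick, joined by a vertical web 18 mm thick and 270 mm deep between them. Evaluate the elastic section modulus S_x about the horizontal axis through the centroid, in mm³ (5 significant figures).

S_x ≈ 9.8795 × 10⁵ mm³

Split into non-overlapping primitives; take the origin at the lower-left of the bounding box.
Bottom flange: 290 × 10, A = 2 900 mm², y = 5 mm, Ī = 24166.67 mm⁴.
Web: 18 × 270, A = 4 860 mm², y = 145 mm, Ī = 29 524 500 mm⁴.
Top flange: 290 × 10, A = 2 900 mm², y = 285 mm, Ī = 24166.67 mm⁴.
By symmetry the centroid is at mid-height, ȳ = 145 mm.
Transfer each piece to the horizontal axis through the centroid using Ī + A·d² with d = y − 145:
  bottom flange: d = -140 mm → contributes +56 864 167 mm⁴
  web: d = 0 mm → contributes +29 524 500 mm⁴
  top flange: d = 140 mm → contributes +56 864 167 mm⁴
Total I = 143 252 833 mm⁴.
Extreme fibre distance c = 145 mm; S = I/c = 987950.6 mm³.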